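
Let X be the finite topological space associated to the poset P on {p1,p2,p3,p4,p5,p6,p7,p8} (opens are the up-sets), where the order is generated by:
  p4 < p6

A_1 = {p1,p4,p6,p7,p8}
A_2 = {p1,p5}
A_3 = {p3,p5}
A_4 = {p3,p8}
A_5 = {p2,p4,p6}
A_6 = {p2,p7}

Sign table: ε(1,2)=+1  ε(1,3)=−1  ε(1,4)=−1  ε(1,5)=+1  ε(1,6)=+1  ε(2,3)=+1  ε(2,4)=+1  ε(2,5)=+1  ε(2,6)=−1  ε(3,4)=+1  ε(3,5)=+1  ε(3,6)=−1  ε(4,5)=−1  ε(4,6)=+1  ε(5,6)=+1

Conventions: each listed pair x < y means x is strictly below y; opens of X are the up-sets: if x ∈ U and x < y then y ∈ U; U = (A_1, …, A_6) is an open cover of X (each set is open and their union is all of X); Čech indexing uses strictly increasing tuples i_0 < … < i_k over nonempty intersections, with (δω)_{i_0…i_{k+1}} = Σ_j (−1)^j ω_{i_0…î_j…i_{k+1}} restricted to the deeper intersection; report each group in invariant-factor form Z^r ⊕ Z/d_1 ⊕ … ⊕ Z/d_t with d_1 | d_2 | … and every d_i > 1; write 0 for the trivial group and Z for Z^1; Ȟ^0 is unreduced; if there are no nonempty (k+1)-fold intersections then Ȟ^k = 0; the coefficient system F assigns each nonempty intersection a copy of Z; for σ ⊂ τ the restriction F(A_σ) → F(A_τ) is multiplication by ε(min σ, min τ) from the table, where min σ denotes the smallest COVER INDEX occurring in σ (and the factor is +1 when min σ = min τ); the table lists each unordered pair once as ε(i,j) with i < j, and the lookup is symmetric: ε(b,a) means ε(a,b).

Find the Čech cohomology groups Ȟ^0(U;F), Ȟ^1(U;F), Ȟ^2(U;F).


Ȟ^0 = 0, Ȟ^1 = Z ⊕ Z/2 and Ȟ^2 = 0

intersection data:
  A12={p1} A14={p8} A15={p4,p6} A16={p7} A23={p5} A34={p3} A56={p2}
C dims 6,7; δ0: rk 6, SNF 1^5·2
Ȟ^0 = (6 − 6) − 0 = 0, so Ȟ^0 ≅ 0
Ȟ^1 = (7 − 0) − 6 = 1 plus torsion [2], so Ȟ^1 ≅ Z ⊕ Z/2
Ȟ^2 = (0 − 0) − 0 = 0, so Ȟ^2 ≅ 0


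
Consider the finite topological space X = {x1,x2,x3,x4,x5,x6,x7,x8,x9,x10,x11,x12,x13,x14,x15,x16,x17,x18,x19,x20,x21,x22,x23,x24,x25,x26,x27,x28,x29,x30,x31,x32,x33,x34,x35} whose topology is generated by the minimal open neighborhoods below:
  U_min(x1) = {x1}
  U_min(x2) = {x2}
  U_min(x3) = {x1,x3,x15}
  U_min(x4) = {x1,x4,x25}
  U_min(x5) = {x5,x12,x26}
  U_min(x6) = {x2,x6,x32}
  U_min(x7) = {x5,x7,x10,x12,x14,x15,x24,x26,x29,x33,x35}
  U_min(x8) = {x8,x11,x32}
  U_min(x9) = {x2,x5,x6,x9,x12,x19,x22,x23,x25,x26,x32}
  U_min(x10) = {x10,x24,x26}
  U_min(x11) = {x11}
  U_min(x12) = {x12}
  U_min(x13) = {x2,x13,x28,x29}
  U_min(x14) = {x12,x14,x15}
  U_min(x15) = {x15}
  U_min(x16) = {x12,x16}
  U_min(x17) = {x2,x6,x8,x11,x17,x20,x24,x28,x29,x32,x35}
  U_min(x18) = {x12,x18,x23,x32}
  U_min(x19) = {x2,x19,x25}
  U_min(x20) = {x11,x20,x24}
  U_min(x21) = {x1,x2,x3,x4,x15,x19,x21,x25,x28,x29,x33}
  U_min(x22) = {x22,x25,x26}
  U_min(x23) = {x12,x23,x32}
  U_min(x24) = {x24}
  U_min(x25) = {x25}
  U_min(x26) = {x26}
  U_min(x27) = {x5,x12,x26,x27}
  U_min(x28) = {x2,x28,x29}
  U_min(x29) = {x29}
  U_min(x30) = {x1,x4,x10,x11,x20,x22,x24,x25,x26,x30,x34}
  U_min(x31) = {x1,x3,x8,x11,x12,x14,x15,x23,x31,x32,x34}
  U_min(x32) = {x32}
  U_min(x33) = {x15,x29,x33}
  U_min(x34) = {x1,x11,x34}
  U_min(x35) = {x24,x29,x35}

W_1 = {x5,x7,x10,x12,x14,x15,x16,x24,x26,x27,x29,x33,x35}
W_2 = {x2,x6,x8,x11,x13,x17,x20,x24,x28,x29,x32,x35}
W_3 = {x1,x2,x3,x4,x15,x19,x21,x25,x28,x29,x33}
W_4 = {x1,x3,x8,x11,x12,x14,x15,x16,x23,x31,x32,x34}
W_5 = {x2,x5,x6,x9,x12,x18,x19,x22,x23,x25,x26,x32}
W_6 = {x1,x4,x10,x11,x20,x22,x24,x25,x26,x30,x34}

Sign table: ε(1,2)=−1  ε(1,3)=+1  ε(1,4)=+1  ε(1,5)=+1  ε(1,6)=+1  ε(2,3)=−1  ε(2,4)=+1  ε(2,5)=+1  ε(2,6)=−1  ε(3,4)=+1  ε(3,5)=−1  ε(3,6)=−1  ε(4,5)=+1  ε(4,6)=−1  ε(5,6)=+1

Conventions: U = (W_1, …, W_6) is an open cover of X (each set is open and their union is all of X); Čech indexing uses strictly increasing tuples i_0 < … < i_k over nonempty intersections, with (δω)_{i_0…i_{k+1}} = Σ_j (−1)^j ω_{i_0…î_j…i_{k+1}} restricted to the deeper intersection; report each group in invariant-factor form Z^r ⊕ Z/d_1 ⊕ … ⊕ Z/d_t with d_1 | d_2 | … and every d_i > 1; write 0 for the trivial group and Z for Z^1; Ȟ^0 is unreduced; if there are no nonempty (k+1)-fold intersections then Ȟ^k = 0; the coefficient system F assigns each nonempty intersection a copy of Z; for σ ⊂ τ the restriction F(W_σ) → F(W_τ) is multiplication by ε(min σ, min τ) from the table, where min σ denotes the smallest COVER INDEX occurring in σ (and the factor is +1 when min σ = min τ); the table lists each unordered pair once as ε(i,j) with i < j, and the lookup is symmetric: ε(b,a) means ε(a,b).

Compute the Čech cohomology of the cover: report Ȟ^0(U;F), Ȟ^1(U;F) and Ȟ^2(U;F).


nonempty intersections:
  W12={x24,x29,x35} W13={x15,x29,x33} W14={x12,x14,x15,x16} W15={x5,x12,x26} W16={x10,x24,x26} W23={x2,x28,x29} W24={x8,x11,x32} W25={x2,x6,x32} W26={x11,x20,x24} W34={x1,x3,x15} W35={x2,x19,x25} W36={x1,x4,x25} W45={x12,x23,x32} W46={x1,x11,x34} W56={x22,x25,x26}
  W123={x29} W126={x24} W134={x15} W145={x12} W156={x26} W235={x2} W245={x32} W246={x11} W346={x1} W356={x25}
C dims 6,15,10; δ0: rk 6, SNF 1^5·2; δ1: rk 9, SNF 1^9
Ȟ^0: (6−6)−0=0 ⇒ 0
Ȟ^1: (15−9)−6=0 plus torsion [2] ⇒ Z/2
Ȟ^2: (10−0)−9=1 ⇒ Z

Ȟ^0 ≅ 0; Ȟ^1 ≅ Z/2; Ȟ^2 ≅ Z


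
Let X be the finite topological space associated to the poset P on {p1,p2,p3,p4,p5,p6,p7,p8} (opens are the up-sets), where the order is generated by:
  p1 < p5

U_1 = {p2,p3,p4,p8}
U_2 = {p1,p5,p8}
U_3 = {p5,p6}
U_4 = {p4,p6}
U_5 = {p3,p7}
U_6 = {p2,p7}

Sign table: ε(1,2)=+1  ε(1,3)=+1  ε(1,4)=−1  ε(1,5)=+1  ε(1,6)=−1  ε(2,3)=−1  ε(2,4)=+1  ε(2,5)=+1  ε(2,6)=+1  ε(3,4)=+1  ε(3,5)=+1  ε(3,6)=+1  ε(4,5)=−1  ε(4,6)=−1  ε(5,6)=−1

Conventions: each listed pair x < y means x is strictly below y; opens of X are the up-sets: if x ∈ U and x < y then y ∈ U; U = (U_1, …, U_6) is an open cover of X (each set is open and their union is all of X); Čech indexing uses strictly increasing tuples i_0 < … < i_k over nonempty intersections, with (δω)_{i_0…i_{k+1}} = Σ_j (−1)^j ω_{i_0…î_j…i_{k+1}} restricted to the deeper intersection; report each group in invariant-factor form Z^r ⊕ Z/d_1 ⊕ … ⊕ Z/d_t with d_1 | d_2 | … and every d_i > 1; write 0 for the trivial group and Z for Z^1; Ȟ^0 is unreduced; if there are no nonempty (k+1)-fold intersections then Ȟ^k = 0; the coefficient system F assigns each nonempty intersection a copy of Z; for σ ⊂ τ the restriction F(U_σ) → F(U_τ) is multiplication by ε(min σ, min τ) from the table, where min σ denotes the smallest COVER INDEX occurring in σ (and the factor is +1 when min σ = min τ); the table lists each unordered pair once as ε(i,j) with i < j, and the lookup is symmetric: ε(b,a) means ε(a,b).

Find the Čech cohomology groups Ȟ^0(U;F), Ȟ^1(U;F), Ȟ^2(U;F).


Ȟ^0(U;F) ≅ Z, Ȟ^1(U;F) ≅ Z^2, Ȟ^2(U;F) ≅ 0

cover nerve:
  U12={p8} U14={p4} U15={p3} U16={p2} U23={p5} U34={p6} U56={p7}
C dims 6,7; δ0: rk 5, SNF 1^5
Ȟ^0: (6−5)−0=1 ⇒ Z
Ȟ^1: (7−0)−5=2 ⇒ Z^2
Ȟ^2: (0−0)−0=0 ⇒ 0


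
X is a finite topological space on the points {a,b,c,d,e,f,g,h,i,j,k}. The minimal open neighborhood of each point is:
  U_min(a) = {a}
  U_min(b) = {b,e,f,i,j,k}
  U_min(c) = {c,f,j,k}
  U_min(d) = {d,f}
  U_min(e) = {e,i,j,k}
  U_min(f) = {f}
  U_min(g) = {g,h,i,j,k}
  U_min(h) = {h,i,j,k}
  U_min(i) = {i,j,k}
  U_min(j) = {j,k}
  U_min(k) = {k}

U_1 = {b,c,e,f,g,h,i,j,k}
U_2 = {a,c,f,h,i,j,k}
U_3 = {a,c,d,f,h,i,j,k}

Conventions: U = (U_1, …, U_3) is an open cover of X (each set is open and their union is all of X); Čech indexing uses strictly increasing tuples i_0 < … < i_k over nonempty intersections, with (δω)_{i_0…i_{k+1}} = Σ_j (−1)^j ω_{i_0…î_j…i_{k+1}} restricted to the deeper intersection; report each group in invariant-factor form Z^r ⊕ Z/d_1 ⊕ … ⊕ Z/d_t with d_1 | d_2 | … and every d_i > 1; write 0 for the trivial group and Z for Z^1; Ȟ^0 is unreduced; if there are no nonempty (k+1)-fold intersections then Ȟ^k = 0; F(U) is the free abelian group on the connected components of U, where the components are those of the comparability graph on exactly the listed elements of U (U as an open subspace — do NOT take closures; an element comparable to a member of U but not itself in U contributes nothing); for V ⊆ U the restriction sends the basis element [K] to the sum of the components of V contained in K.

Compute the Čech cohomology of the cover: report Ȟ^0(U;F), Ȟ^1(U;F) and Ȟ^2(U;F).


Ȟ^0(U;F) ≅ Z^2, Ȟ^1(U;F) ≅ 0, Ȟ^2(U;F) ≅ 0

nonempty overlaps:
  U12={c,f,h,i,j,k} U13={c,f,h,i,j,k} U23={a,c,f,h,i,j,k}
  U123={c,f,h,i,j,k}
components per intersection:
  U1: {b,c,e,f,g,h,i,j,k}
  U2: {a} {c,f,h,i,j,k}
  U3: {a} {c,d,f,h,i,j,k}
  U12: {c,f,h,i,j,k}
  U13: {c,f,h,i,j,k}
  U23: {a} {c,f,h,i,j,k}
  U123: {c,f,h,i,j,k}
C dims 5,4,1; δ0: rk 3, SNF 1^3; δ1: rk 1, SNF 1^1
degree 0: 5−3−0 = 2 → Ȟ^0 ≅ Z^2
degree 1: 4−1−3 = 0 → Ȟ^1 ≅ 0
degree 2: 1−0−1 = 0 → Ȟ^2 ≅ 0


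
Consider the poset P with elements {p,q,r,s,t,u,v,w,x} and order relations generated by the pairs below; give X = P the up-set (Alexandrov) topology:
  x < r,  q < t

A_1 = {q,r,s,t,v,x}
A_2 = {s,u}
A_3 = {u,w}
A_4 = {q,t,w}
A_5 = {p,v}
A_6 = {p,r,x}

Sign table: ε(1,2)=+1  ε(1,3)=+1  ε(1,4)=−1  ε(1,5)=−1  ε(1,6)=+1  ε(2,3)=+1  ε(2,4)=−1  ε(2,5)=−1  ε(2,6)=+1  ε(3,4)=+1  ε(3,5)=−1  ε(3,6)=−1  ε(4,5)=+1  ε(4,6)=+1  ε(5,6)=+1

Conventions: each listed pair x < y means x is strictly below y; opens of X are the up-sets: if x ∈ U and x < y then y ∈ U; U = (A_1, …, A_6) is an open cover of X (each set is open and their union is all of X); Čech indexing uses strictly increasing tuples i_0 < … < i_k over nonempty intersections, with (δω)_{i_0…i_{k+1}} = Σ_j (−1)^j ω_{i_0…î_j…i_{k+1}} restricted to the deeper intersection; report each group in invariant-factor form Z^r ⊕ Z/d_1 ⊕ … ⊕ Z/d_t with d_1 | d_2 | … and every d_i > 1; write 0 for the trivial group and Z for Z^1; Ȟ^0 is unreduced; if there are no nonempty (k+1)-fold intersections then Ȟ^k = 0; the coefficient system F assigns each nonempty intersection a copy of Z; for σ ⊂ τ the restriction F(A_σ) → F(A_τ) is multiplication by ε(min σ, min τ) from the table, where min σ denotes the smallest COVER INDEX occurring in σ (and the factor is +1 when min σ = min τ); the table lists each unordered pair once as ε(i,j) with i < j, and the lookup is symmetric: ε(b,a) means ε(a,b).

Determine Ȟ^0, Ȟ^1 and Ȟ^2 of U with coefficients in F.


nonempty overlaps:
  A12={s} A14={q,t} A15={v} A16={r,x} A23={u} A34={w} A56={p}
C dims 6,7; δ0: rk 6, SNF 1^5·2
degree 0: 6−6−0 = 0 → Ȟ^0 ≅ 0
degree 1: 7−0−6 = 1 plus torsion [2] → Ȟ^1 ≅ Z ⊕ Z/2
degree 2: 0−0−0 = 0 → Ȟ^2 ≅ 0

Ȟ^0 ≅ 0,  Ȟ^1 ≅ Z ⊕ Z/2,  Ȟ^2 ≅ 0


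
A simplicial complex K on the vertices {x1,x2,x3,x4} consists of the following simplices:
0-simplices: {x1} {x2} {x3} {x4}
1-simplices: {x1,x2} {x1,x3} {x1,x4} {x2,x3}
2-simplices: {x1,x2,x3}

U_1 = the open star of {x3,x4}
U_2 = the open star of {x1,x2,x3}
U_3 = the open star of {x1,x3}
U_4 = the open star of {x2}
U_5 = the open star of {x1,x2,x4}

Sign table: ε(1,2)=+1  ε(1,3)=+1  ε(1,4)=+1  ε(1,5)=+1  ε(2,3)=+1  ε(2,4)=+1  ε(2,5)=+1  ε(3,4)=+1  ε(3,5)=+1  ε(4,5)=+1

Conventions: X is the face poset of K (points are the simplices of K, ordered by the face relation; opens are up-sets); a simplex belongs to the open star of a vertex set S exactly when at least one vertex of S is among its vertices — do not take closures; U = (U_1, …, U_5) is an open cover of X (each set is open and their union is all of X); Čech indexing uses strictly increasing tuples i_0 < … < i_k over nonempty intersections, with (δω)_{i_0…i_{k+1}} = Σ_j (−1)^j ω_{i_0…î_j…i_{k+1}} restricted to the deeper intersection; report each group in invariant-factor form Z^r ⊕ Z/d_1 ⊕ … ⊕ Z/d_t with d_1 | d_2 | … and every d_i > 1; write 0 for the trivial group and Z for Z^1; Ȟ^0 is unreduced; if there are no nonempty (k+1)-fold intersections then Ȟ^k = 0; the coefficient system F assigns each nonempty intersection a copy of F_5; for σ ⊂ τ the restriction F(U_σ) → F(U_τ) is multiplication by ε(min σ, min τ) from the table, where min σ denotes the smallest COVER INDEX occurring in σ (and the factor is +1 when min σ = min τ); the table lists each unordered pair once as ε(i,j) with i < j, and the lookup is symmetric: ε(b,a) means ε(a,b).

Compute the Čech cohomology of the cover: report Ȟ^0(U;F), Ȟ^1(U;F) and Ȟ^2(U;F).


Ȟ^0 ≅ Z/5, Ȟ^1 ≅ 0 and Ȟ^2 ≅ 0

nerve of the cover:
  U1={{x3},{x4},{x1,x3},{x1,x4},{x2,x3},{x1,x2,x3}} U2={{x1},{x2},{x3},{x1,x2},{x1,x3},{x1,x4},{x2,x3},{x1,x2,x3}} U3={{x1},{x3},{x1,x2},{x1,x3},{x1,x4},{x2,x3},{x1,x2,x3}} U4={{x2},{x1,x2},{x2,x3},{x1,x2,x3}} U5={{x1},{x2},{x4},{x1,x2},{x1,x3},{x1,x4},{x2,x3},{x1,x2,x3}}
  U12={{x3},{x1,x3},{x1,x4},{x2,x3},{x1,x2,x3}} U13={{x3},{x1,x3},{x1,x4},{x2,x3},{x1,x2,x3}} U14={{x2,x3},{x1,x2,x3}} U15={{x4},{x1,x3},{x1,x4},{x2,x3},{x1,x2,x3}} U23={{x1},{x3},{x1,x2},{x1,x3},{x1,x4},{x2,x3},{x1,x2,x3}} U24={{x2},{x1,x2},{x2,x3},{x1,x2,x3}} U25={{x1},{x2},{x1,x2},{x1,x3},{x1,x4},{x2,x3},{x1,x2,x3}} U34={{x1,x2},{x2,x3},{x1,x2,x3}} U35={{x1},{x1,x2},{x1,x3},{x1,x4},{x2,x3},{x1,x2,x3}} U45={{x2},{x1,x2},{x2,x3},{x1,x2,x3}}
  U123={{x3},{x1,x3},{x1,x4},{x2,x3},{x1,x2,x3}} U124={{x2,x3},{x1,x2,x3}} U125={{x1,x3},{x1,x4},{x2,x3},{x1,x2,x3}} U134={{x2,x3},{x1,x2,x3}} U135={{x1,x3},{x1,x4},{x2,x3},{x1,x2,x3}} U145={{x2,x3},{x1,x2,x3}} U234={{x1,x2},{x2,x3},{x1,x2,x3}} U235={{x1},{x1,x2},{x1,x3},{x1,x4},{x2,x3},{x1,x2,x3}} U245={{x2},{x1,x2},{x2,x3},{x1,x2,x3}} U345={{x1,x2},{x2,x3},{x1,x2,x3}}
  U1234={{x2,x3},{x1,x2,x3}} U1235={{x1,x3},{x1,x4},{x2,x3},{x1,x2,x3}} U1245={{x2,x3},{x1,x2,x3}} U1345={{x2,x3},{x1,x2,x3}} U2345={{x1,x2},{x2,x3},{x1,x2,x3}}
  U12345={{x2,x3},{x1,x2,x3}}
C dims 5,10,10,5; δ0: rk_F5 4; δ1: rk_F5 6; δ2: rk_F5 4
Ȟ^0 = (5 − 4) − 0 = 1, so Ȟ^0 ≅ Z/5
Ȟ^1 = (10 − 6) − 4 = 0, so Ȟ^1 ≅ 0
Ȟ^2 = (10 − 4) − 6 = 0, so Ȟ^2 ≅ 0


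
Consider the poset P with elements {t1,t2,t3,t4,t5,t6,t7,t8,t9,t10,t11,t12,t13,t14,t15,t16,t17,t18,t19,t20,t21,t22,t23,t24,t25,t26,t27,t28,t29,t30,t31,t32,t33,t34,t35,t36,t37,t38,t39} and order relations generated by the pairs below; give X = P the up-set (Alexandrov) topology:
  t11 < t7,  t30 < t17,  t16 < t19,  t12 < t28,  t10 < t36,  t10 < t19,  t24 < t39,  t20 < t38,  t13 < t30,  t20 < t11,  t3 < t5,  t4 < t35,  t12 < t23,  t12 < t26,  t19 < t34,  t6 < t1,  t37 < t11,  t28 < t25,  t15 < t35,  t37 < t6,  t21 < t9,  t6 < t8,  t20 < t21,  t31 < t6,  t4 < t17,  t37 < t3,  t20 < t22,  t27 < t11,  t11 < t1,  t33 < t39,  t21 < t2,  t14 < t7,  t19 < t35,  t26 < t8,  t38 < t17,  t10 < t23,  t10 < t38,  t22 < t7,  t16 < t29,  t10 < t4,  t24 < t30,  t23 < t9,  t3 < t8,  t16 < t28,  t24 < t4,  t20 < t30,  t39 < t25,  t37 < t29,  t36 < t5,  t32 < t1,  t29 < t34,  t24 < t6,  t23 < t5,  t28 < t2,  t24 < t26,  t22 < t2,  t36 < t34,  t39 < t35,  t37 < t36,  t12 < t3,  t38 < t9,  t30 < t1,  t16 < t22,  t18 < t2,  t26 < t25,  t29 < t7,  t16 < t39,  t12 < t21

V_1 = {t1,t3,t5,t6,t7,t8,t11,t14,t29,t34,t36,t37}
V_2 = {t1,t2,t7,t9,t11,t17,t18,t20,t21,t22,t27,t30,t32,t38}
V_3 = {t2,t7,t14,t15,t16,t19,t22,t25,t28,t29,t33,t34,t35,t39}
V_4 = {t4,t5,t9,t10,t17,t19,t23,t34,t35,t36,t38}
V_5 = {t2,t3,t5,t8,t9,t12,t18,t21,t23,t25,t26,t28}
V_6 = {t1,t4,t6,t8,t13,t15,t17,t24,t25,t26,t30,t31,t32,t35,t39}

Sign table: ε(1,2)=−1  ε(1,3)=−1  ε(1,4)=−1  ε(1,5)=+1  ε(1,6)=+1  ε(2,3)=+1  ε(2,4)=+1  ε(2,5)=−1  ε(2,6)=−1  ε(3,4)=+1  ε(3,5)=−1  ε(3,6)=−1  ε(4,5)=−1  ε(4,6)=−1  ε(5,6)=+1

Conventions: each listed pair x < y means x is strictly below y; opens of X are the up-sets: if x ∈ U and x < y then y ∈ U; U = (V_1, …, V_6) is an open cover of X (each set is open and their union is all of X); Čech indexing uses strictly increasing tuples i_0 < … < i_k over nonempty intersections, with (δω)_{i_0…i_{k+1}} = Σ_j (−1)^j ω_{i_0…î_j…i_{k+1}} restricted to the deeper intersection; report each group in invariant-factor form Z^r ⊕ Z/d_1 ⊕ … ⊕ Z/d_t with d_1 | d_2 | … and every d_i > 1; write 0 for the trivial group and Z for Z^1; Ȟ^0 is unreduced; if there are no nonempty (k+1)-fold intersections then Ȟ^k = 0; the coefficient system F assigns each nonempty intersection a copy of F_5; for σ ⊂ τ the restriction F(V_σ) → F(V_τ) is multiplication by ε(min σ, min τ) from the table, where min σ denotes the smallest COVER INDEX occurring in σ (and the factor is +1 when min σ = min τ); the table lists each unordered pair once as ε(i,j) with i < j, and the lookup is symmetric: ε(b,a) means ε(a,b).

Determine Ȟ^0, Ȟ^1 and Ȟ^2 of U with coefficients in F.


Ȟ^0 = Z/5, Ȟ^1 = 0, Ȟ^2 = 0

cover nerve:
  V12={t1,t7,t11} V13={t7,t14,t29,t34} V14={t5,t34,t36} V15={t3,t5,t8} V16={t1,t6,t8} V23={t2,t7,t22} V24={t9,t17,t38} V25={t2,t9,t18,t21} V26={t1,t17,t30,t32} V34={t19,t34,t35} V35={t2,t25,t28} V36={t15,t25,t35,t39} V45={t5,t9,t23} V46={t4,t17,t35} V56={t8,t25,t26}
  V123={t7} V126={t1} V134={t34} V145={t5} V156={t8} V235={t2} V245={t9} V246={t17} V346={t35} V356={t25}
C dims 6,15,10; δ0: rk_F5 5; δ1: rk_F5 10
Ȟ^0: (6−5)−0=1 ⇒ Z/5
Ȟ^1: (15−10)−5=0 ⇒ 0
Ȟ^2: (10−0)−10=0 ⇒ 0


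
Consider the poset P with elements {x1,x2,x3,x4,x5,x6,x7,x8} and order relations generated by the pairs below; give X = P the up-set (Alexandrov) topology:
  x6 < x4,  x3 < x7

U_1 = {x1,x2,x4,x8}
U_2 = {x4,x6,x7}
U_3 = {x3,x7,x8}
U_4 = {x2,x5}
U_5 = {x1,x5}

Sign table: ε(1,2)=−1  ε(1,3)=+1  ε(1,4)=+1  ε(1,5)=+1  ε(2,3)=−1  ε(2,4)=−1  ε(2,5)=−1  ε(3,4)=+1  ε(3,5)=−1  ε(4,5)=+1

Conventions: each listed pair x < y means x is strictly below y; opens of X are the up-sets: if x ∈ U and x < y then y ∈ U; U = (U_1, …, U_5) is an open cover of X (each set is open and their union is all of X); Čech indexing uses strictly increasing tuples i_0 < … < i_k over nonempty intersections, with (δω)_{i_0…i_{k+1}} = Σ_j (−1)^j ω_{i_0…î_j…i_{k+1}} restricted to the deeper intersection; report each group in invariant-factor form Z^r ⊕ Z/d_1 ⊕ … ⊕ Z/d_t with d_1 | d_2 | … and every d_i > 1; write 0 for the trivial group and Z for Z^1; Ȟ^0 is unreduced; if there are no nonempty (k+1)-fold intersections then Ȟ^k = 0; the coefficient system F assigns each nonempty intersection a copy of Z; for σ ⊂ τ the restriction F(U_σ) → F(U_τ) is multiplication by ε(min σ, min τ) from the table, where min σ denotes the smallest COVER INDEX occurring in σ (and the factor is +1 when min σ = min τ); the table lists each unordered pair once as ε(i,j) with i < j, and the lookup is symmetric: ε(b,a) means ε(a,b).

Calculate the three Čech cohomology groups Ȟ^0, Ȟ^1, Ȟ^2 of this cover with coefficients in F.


nonempty overlaps:
  U12={x4} U13={x8} U14={x2} U15={x1} U23={x7} U45={x5}
C dims 5,6; δ0: rk 4, SNF 1^4
degree 0: 5−4−0 = 1 → Ȟ^0 ≅ Z
degree 1: 6−0−4 = 2 → Ȟ^1 ≅ Z^2
degree 2: 0−0−0 = 0 → Ȟ^2 ≅ 0

Ȟ^0(U;F) ≅ Z; Ȟ^1(U;F) ≅ Z^2; Ȟ^2(U;F) ≅ 0


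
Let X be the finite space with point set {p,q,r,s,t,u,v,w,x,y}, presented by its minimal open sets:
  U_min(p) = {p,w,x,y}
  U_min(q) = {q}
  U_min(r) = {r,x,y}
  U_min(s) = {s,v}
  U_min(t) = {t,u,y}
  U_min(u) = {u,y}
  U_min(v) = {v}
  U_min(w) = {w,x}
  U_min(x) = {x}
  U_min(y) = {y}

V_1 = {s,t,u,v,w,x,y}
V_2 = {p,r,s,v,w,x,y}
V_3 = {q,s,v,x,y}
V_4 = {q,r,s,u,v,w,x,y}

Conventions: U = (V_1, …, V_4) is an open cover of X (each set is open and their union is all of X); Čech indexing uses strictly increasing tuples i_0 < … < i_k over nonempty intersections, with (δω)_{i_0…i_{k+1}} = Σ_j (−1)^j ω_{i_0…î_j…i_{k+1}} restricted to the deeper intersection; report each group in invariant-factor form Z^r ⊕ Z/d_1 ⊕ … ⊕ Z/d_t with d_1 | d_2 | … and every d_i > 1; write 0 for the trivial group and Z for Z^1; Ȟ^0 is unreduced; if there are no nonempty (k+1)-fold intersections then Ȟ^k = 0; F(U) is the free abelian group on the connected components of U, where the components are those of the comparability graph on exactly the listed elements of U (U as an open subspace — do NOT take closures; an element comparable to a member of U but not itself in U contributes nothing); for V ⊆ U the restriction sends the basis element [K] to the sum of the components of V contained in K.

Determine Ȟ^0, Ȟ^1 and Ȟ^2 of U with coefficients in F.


nerve of the cover:
  V12={s,v,w,x,y} V13={s,v,x,y} V14={s,u,v,w,x,y} V23={s,v,x,y} V24={r,s,v,w,x,y} V34={q,s,v,x,y}
  V123={s,v,x,y} V124={s,v,w,x,y} V134={s,v,x,y} V234={s,v,x,y}
  V1234={s,v,x,y}
components per intersection:
  V1: {s,v} {t,u,y} {w,x}
  V2: {p,r,w,x,y} {s,v}
  V3: {q} {s,v} {x} {y}
  V4: {q} {r,u,w,x,y} {s,v}
  V12: {s,v} {w,x} {y}
  V13: {s,v} {x} {y}
  V14: {s,v} {u,y} {w,x}
  V23: {s,v} {x} {y}
  V24: {r,w,x,y} {s,v}
  V34: {q} {s,v} {x} {y}
  V123: {s,v} {x} {y}
  V124: {s,v} {w,x} {y}
  V134: {s,v} {x} {y}
  V234: {s,v} {x} {y}
  V1234: {s,v} {x} {y}
C dims 12,18,12,3; δ0: rk 9, SNF 1^9; δ1: rk 9, SNF 1^9; δ2: rk 3, SNF 1^3
Ȟ^0 = (12 − 9) − 0 = 3, so Ȟ^0 ≅ Z^3
Ȟ^1 = (18 − 9) − 9 = 0, so Ȟ^1 ≅ 0
Ȟ^2 = (12 − 3) − 9 = 0, so Ȟ^2 ≅ 0

Ȟ^0 = Z^3,  Ȟ^1 = 0,  Ȟ^2 = 0


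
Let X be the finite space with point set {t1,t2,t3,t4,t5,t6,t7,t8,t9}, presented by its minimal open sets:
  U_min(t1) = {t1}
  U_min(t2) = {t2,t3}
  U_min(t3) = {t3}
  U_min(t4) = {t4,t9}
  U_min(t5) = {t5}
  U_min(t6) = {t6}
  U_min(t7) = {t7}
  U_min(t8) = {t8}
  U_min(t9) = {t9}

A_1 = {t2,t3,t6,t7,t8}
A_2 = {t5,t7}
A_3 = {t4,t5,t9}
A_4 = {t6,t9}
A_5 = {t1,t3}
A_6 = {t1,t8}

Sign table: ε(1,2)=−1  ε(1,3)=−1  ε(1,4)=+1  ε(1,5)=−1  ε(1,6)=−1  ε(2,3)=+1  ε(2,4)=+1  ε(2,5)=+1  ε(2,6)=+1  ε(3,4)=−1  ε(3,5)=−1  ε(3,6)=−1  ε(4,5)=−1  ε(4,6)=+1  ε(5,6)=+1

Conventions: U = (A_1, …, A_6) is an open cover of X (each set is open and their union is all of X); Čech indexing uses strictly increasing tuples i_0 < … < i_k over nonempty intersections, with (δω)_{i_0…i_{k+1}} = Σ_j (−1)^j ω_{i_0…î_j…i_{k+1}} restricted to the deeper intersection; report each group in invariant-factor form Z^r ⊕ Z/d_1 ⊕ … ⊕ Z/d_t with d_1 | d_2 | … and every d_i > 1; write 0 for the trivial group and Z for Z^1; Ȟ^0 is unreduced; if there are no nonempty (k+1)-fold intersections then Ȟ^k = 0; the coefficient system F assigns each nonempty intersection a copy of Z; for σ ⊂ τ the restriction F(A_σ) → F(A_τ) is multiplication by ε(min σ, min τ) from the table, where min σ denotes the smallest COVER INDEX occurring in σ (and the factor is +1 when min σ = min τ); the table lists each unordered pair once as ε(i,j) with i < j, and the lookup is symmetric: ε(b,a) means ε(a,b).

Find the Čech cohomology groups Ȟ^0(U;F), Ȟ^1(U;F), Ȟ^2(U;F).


nonempty overlaps:
  A12={t7} A14={t6} A15={t3} A16={t8} A23={t5} A34={t9} A56={t1}
C dims 6,7; δ0: rk 5, SNF 1^5
degree 0: 6−5−0 = 1 → Ȟ^0 ≅ Z
degree 1: 7−0−5 = 2 → Ȟ^1 ≅ Z^2
degree 2: 0−0−0 = 0 → Ȟ^2 ≅ 0

Ȟ^0(U;F) ≅ Z, Ȟ^1(U;F) ≅ Z^2 and Ȟ^2(U;F) ≅ 0


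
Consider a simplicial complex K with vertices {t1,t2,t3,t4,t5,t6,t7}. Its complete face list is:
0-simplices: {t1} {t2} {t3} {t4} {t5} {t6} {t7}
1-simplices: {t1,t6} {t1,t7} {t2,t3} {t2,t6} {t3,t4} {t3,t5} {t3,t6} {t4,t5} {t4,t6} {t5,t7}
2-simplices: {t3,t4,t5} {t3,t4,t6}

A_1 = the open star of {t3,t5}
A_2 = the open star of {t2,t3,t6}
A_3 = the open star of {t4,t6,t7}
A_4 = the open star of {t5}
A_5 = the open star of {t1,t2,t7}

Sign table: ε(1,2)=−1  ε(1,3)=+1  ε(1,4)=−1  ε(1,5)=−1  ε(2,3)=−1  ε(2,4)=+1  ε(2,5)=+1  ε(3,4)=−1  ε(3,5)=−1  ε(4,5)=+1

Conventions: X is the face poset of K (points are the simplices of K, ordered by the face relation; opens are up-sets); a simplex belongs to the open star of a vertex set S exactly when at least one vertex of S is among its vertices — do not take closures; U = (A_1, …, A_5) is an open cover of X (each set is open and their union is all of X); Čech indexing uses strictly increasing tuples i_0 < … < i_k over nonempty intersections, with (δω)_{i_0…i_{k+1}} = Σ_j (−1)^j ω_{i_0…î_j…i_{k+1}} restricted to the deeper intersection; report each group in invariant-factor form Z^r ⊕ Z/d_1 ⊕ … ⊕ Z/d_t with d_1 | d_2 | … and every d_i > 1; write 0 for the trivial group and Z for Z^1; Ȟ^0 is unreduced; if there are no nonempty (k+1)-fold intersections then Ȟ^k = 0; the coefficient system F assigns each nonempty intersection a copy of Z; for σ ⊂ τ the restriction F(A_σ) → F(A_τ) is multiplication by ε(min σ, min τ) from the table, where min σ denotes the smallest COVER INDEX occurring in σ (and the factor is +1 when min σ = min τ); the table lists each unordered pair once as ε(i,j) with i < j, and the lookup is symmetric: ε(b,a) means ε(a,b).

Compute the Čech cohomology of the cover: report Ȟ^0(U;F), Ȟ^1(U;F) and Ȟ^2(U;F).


Ȟ^0 ≅ Z,  Ȟ^1 ≅ 0,  Ȟ^2 ≅ Z

nerve of the cover:
  A1={{t3},{t5},{t2,t3},{t3,t4},{t3,t5},{t3,t6},{t4,t5},{t5,t7},{t3,t4,t5},{t3,t4,t6}} A2={{t2},{t3},{t6},{t1,t6},{t2,t3},{t2,t6},{t3,t4},{t3,t5},{t3,t6},{t4,t6},{t3,t4,t5},{t3,t4,t6}} A3={{t4},{t6},{t7},{t1,t6},{t1,t7},{t2,t6},{t3,t4},{t3,t6},{t4,t5},{t4,t6},{t5,t7},{t3,t4,t5},{t3,t4,t6}} A4={{t5},{t3,t5},{t4,t5},{t5,t7},{t3,t4,t5}} A5={{t1},{t2},{t7},{t1,t6},{t1,t7},{t2,t3},{t2,t6},{t5,t7}}
  A12={{t3},{t2,t3},{t3,t4},{t3,t5},{t3,t6},{t3,t4,t5},{t3,t4,t6}} A13={{t3,t4},{t3,t6},{t4,t5},{t5,t7},{t3,t4,t5},{t3,t4,t6}} A14={{t5},{t3,t5},{t4,t5},{t5,t7},{t3,t4,t5}} A15={{t2,t3},{t5,t7}} A23={{t6},{t1,t6},{t2,t6},{t3,t4},{t3,t6},{t4,t6},{t3,t4,t5},{t3,t4,t6}} A24={{t3,t5},{t3,t4,t5}} A25={{t2},{t1,t6},{t2,t3},{t2,t6}} A34={{t4,t5},{t5,t7},{t3,t4,t5}} A35={{t7},{t1,t6},{t1,t7},{t2,t6},{t5,t7}} A45={{t5,t7}}
  A123={{t3,t4},{t3,t6},{t3,t4,t5},{t3,t4,t6}} A124={{t3,t5},{t3,t4,t5}} A125={{t2,t3}} A134={{t4,t5},{t5,t7},{t3,t4,t5}} A135={{t5,t7}} A145={{t5,t7}} A234={{t3,t4,t5}} A235={{t1,t6},{t2,t6}} A345={{t5,t7}}
  A1234={{t3,t4,t5}} A1345={{t5,t7}}
C dims 5,10,9,2; δ0: rk 4, SNF 1^4; δ1: rk 6, SNF 1^6; δ2: rk 2, SNF 1^2
Ȟ^0 = (5 − 4) − 0 = 1, so Ȟ^0 ≅ Z
Ȟ^1 = (10 − 6) − 4 = 0, so Ȟ^1 ≅ 0
Ȟ^2 = (9 − 2) − 6 = 1, so Ȟ^2 ≅ Z


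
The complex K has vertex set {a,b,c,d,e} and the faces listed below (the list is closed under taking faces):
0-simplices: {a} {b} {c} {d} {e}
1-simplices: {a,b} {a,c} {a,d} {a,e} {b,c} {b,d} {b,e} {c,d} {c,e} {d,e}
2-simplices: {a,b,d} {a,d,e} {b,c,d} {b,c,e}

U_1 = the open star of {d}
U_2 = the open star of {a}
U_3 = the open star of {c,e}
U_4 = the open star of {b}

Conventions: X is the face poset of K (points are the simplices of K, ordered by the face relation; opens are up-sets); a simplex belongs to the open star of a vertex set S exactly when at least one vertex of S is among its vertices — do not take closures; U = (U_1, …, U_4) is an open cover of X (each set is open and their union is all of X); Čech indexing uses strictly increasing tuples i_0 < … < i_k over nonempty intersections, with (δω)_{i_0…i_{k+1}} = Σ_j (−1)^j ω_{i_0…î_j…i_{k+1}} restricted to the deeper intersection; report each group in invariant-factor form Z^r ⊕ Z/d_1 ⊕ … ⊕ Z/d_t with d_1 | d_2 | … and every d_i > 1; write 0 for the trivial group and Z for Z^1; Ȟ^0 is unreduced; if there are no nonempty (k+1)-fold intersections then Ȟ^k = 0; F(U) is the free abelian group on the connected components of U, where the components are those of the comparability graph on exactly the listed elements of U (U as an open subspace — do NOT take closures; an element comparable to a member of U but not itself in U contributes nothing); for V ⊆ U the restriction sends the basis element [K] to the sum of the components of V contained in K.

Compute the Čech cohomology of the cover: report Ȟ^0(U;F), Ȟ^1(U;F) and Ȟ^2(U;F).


nonempty intersections:
  U1={{d},{a,d},{b,d},{c,d},{d,e},{a,b,d},{a,d,e},{b,c,d}} U2={{a},{a,b},{a,c},{a,d},{a,e},{a,b,d},{a,d,e}} U3={{c},{e},{a,c},{a,e},{b,c},{b,e},{c,d},{c,e},{d,e},{a,d,e},{b,c,d},{b,c,e}} U4={{b},{a,b},{b,c},{b,d},{b,e},{a,b,d},{b,c,d},{b,c,e}}
  U12={{a,d},{a,b,d},{a,d,e}} U13={{c,d},{d,e},{a,d,e},{b,c,d}} U14={{b,d},{a,b,d},{b,c,d}} U23={{a,c},{a,e},{a,d,e}} U24={{a,b},{a,b,d}} U34={{b,c},{b,e},{b,c,d},{b,c,e}}
  U123={{a,d,e}} U124={{a,b,d}} U134={{b,c,d}}
components per intersection:
  U1: {{d},{a,d},{b,d},{c,d},{d,e},{a,b,d},{a,d,e},{b,c,d}}
  U2: {{a},{a,b},{a,c},{a,d},{a,e},{a,b,d},{a,d,e}}
  U3: {{c},{e},{a,c},{a,e},{b,c},{b,e},{c,d},{c,e},{d,e},{a,d,e},{b,c,d},{b,c,e}}
  U4: {{b},{a,b},{b,c},{b,d},{b,e},{a,b,d},{b,c,d},{b,c,e}}
  U12: {{a,d},{a,b,d},{a,d,e}}
  U13: {{c,d},{b,c,d}} {{d,e},{a,d,e}}
  U14: {{b,d},{a,b,d},{b,c,d}}
  U23: {{a,c}} {{a,e},{a,d,e}}
  U24: {{a,b},{a,b,d}}
  U34: {{b,c},{b,e},{b,c,d},{b,c,e}}
  U123: {{a,d,e}}
  U124: {{a,b,d}}
  U134: {{b,c,d}}
C dims 4,8,3; δ0: rk 3, SNF 1^3; δ1: rk 3, SNF 1^3
Ȟ^0: (4−3)−0=1 ⇒ Z
Ȟ^1: (8−3)−3=2 ⇒ Z^2
Ȟ^2: (3−0)−3=0 ⇒ 0

Ȟ^0 ≅ Z; Ȟ^1 ≅ Z^2; Ȟ^2 ≅ 0


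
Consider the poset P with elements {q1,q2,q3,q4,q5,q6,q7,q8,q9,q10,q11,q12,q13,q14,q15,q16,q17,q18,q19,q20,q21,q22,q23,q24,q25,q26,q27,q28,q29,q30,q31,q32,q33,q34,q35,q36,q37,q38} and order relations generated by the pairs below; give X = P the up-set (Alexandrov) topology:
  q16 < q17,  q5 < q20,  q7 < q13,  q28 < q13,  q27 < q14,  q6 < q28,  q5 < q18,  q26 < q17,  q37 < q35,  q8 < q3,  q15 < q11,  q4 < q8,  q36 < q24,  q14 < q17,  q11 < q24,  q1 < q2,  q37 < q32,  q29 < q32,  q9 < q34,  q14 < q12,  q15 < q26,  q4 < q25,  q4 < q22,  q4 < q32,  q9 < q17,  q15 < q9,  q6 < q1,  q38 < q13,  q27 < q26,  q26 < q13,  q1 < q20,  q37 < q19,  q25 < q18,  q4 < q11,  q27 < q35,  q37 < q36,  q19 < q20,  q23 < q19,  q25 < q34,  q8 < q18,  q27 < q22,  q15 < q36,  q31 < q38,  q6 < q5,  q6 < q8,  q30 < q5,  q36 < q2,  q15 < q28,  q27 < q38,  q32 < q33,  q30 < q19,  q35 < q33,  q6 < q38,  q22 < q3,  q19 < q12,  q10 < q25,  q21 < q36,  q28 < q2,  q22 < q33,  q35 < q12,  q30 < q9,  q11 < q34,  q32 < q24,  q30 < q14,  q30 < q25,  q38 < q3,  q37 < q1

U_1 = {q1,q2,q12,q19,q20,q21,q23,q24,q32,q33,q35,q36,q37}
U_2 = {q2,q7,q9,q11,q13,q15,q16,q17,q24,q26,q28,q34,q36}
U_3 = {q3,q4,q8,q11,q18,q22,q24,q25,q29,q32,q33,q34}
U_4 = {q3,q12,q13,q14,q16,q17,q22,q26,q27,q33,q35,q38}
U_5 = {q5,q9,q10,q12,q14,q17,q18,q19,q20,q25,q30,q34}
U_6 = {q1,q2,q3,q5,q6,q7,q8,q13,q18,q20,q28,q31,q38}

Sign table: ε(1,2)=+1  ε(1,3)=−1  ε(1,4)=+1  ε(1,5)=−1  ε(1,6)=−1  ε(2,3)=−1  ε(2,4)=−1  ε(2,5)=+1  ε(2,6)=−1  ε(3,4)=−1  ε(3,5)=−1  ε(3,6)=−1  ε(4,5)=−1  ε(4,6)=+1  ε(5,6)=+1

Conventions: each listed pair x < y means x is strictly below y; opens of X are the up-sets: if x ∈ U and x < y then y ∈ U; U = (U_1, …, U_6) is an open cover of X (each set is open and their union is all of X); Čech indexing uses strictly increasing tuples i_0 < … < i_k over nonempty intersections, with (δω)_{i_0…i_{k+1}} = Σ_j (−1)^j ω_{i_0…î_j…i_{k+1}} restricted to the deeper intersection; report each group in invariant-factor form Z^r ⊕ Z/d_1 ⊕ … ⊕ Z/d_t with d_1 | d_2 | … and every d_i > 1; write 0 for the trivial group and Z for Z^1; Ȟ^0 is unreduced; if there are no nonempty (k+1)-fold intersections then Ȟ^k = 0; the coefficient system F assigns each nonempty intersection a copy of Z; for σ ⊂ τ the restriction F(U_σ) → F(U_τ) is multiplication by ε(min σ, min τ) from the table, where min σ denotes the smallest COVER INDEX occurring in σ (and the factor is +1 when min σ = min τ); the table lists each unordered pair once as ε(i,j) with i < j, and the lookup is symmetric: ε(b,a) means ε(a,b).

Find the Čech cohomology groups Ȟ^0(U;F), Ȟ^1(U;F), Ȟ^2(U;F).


nonempty overlaps:
  U12={q2,q24,q36} U13={q24,q32,q33} U14={q12,q33,q35} U15={q12,q19,q20} U16={q1,q2,q20} U23={q11,q24,q34} U24={q13,q16,q17,q26} U25={q9,q17,q34} U26={q2,q7,q13,q28} U34={q3,q22,q33} U35={q18,q25,q34} U36={q3,q8,q18} U45={q12,q14,q17} U46={q3,q13,q38} U56={q5,q18,q20}
  U123={q24} U126={q2} U134={q33} U145={q12} U156={q20} U235={q34} U245={q17} U246={q13} U346={q3} U356={q18}
C dims 6,15,10; δ0: rk 6, SNF 1^5·2; δ1: rk 9, SNF 1^9
degree 0: 6−6−0 = 0 → Ȟ^0 ≅ 0
degree 1: 15−9−6 = 0 plus torsion [2] → Ȟ^1 ≅ Z/2
degree 2: 10−0−9 = 1 → Ȟ^2 ≅ Z

Ȟ^0 = 0, Ȟ^1 = Z/2, Ȟ^2 = Z


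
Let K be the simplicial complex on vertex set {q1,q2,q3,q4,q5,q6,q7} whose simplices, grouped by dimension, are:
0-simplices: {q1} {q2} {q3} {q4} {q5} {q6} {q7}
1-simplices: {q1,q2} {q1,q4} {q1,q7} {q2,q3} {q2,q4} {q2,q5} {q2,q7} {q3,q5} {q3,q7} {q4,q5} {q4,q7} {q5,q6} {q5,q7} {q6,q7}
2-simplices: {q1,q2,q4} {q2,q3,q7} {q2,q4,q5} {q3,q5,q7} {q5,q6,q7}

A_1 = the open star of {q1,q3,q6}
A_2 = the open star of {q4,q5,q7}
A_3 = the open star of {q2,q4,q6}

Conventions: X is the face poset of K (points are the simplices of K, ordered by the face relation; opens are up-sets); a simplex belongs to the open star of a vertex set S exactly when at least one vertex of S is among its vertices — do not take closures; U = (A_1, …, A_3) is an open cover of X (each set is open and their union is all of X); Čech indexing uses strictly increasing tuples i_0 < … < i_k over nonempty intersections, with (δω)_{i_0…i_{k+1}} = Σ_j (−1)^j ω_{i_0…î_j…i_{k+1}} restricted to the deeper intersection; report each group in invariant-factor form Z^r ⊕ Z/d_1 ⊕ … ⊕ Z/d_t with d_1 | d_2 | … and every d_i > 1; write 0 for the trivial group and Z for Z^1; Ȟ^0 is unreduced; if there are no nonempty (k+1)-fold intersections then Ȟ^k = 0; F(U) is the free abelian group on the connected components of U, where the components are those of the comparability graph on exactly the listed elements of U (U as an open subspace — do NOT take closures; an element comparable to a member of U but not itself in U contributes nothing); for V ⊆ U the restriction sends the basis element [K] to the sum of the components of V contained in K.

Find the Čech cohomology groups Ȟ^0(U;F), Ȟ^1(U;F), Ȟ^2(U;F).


intersection data:
  A1={{q1},{q3},{q6},{q1,q2},{q1,q4},{q1,q7},{q2,q3},{q3,q5},{q3,q7},{q5,q6},{q6,q7},{q1,q2,q4},{q2,q3,q7},{q3,q5,q7},{q5,q6,q7}} A2={{q4},{q5},{q7},{q1,q4},{q1,q7},{q2,q4},{q2,q5},{q2,q7},{q3,q5},{q3,q7},{q4,q5},{q4,q7},{q5,q6},{q5,q7},{q6,q7},{q1,q2,q4},{q2,q3,q7},{q2,q4,q5},{q3,q5,q7},{q5,q6,q7}} A3={{q2},{q4},{q6},{q1,q2},{q1,q4},{q2,q3},{q2,q4},{q2,q5},{q2,q7},{q4,q5},{q4,q7},{q5,q6},{q6,q7},{q1,q2,q4},{q2,q3,q7},{q2,q4,q5},{q5,q6,q7}}
  A12={{q1,q4},{q1,q7},{q3,q5},{q3,q7},{q5,q6},{q6,q7},{q1,q2,q4},{q2,q3,q7},{q3,q5,q7},{q5,q6,q7}} A13={{q6},{q1,q2},{q1,q4},{q2,q3},{q5,q6},{q6,q7},{q1,q2,q4},{q2,q3,q7},{q5,q6,q7}} A23={{q4},{q1,q4},{q2,q4},{q2,q5},{q2,q7},{q4,q5},{q4,q7},{q5,q6},{q6,q7},{q1,q2,q4},{q2,q3,q7},{q2,q4,q5},{q5,q6,q7}}
  A123={{q1,q4},{q5,q6},{q6,q7},{q1,q2,q4},{q2,q3,q7},{q5,q6,q7}}
components per intersection:
  A1: {{q1},{q1,q2},{q1,q4},{q1,q7},{q1,q2,q4}} {{q3},{q2,q3},{q3,q5},{q3,q7},{q2,q3,q7},{q3,q5,q7}} {{q6},{q5,q6},{q6,q7},{q5,q6,q7}}
  A2: {{q4},{q5},{q7},{q1,q4},{q1,q7},{q2,q4},{q2,q5},{q2,q7},{q3,q5},{q3,q7},{q4,q5},{q4,q7},{q5,q6},{q5,q7},{q6,q7},{q1,q2,q4},{q2,q3,q7},{q2,q4,q5},{q3,q5,q7},{q5,q6,q7}}
  A3: {{q2},{q4},{q1,q2},{q1,q4},{q2,q3},{q2,q4},{q2,q5},{q2,q7},{q4,q5},{q4,q7},{q1,q2,q4},{q2,q3,q7},{q2,q4,q5}} {{q6},{q5,q6},{q6,q7},{q5,q6,q7}}
  A12: {{q1,q4},{q1,q2,q4}} {{q1,q7}} {{q3,q5},{q3,q7},{q2,q3,q7},{q3,q5,q7}} {{q5,q6},{q6,q7},{q5,q6,q7}}
  A13: {{q6},{q5,q6},{q6,q7},{q5,q6,q7}} {{q1,q2},{q1,q4},{q1,q2,q4}} {{q2,q3},{q2,q3,q7}}
  A23: {{q4},{q1,q4},{q2,q4},{q2,q5},{q4,q5},{q4,q7},{q1,q2,q4},{q2,q4,q5}} {{q2,q7},{q2,q3,q7}} {{q5,q6},{q6,q7},{q5,q6,q7}}
  A123: {{q1,q4},{q1,q2,q4}} {{q5,q6},{q6,q7},{q5,q6,q7}} {{q2,q3,q7}}
C dims 6,10,3; δ0: rk 5, SNF 1^5; δ1: rk 3, SNF 1^3
Ȟ^0 = (6 − 5) − 0 = 1, so Ȟ^0 ≅ Z
Ȟ^1 = (10 − 3) − 5 = 2, so Ȟ^1 ≅ Z^2
Ȟ^2 = (3 − 0) − 3 = 0, so Ȟ^2 ≅ 0

Ȟ^0 = Z,  Ȟ^1 = Z^2,  Ȟ^2 = 0


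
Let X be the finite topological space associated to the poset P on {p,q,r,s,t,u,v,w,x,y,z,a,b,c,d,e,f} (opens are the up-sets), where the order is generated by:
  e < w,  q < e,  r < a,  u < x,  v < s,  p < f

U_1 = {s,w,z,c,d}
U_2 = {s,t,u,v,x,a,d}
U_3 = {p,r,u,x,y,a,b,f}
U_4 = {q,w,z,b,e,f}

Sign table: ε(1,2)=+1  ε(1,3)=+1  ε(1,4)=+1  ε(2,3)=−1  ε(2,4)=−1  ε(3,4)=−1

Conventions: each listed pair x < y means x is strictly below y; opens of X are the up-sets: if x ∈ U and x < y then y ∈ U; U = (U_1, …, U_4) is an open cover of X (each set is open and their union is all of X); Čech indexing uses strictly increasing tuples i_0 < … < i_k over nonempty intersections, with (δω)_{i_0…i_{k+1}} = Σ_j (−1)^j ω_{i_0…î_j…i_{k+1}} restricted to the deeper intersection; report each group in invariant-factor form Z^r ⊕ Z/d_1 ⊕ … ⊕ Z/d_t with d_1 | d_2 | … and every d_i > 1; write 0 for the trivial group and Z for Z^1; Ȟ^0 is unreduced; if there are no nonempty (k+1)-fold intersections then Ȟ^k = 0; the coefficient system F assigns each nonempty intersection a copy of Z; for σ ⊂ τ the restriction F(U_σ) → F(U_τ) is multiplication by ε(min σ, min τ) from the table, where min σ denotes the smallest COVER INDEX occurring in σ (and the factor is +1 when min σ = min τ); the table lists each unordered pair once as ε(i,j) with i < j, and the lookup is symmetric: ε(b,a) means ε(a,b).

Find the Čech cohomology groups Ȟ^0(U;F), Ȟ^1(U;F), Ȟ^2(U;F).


intersection data:
  U12={s,d} U14={w,z} U23={u,x,a} U34={b,f}
C dims 4,4; δ0: rk 3, SNF 1^3
Ȟ^0 = (4 − 3) − 0 = 1, so Ȟ^0 ≅ Z
Ȟ^1 = (4 − 0) − 3 = 1, so Ȟ^1 ≅ Z
Ȟ^2 = (0 − 0) − 0 = 0, so Ȟ^2 ≅ 0

Ȟ^0(U;F) ≅ Z, Ȟ^1(U;F) ≅ Z, Ȟ^2(U;F) ≅ 0


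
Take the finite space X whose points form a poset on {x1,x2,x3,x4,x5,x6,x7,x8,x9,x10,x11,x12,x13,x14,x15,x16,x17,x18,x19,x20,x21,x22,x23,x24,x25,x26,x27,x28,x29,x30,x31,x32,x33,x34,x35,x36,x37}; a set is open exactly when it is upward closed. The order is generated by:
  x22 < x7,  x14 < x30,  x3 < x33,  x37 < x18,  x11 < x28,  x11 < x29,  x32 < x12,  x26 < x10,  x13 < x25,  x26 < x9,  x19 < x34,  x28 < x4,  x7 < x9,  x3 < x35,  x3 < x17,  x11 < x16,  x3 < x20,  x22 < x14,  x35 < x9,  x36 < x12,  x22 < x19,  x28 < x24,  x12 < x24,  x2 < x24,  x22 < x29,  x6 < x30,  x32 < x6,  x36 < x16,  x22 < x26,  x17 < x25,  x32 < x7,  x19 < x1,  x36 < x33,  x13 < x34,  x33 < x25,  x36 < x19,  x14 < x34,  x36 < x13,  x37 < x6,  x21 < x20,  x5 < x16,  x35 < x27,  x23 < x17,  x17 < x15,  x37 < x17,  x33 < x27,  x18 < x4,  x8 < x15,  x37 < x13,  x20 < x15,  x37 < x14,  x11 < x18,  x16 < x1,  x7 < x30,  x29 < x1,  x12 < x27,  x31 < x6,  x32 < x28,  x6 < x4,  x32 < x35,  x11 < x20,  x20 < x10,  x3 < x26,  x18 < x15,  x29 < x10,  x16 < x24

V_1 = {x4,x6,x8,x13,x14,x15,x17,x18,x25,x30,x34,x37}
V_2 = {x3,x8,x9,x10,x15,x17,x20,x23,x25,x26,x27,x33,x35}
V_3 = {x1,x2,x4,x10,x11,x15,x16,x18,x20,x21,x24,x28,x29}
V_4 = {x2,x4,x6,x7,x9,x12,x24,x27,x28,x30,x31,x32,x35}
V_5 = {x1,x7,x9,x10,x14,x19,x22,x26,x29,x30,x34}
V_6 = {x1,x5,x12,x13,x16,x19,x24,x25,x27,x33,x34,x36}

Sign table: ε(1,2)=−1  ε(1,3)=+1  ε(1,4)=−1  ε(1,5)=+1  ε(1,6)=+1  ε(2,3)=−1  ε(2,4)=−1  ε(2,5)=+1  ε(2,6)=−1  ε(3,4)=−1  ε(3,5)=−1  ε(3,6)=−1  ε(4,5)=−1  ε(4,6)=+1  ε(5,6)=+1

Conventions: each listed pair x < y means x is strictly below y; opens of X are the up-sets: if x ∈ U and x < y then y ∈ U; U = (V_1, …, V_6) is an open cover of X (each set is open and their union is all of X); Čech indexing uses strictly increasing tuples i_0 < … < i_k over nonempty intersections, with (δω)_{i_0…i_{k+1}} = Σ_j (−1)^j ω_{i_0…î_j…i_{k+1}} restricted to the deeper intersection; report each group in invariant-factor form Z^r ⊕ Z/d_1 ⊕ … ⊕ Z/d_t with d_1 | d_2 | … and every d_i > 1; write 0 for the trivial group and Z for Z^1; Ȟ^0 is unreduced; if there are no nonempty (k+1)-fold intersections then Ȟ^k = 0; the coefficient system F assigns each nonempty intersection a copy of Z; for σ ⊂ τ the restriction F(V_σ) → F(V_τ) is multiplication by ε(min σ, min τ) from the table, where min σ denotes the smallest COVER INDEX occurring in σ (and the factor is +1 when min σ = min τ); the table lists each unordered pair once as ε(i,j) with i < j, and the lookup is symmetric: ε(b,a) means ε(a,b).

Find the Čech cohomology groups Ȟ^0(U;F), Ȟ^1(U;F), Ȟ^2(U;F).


Ȟ^0 = 0, Ȟ^1 = Z/2 and Ȟ^2 = Z

nonempty overlaps:
  V12={x8,x15,x17,x25} V13={x4,x15,x18} V14={x4,x6,x30} V15={x14,x30,x34} V16={x13,x25,x34} V23={x10,x15,x20} V24={x9,x27,x35} V25={x9,x10,x26} V26={x25,x27,x33} V34={x2,x4,x24,x28} V35={x1,x10,x29} V36={x1,x16,x24} V45={x7,x9,x30} V46={x12,x24,x27} V56={x1,x19,x34}
  V123={x15} V126={x25} V134={x4} V145={x30} V156={x34} V235={x10} V245={x9} V246={x27} V346={x24} V356={x1}
C dims 6,15,10; δ0: rk 6, SNF 1^5·2; δ1: rk 9, SNF 1^9
degree 0: 6−6−0 = 0 → Ȟ^0 ≅ 0
degree 1: 15−9−6 = 0 plus torsion [2] → Ȟ^1 ≅ Z/2
degree 2: 10−0−9 = 1 → Ȟ^2 ≅ Z
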